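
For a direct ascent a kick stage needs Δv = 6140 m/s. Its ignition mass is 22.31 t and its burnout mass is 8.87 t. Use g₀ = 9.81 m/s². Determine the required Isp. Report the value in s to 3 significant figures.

Isp ≈ 679 s

ln(m₀/m_f) = ln(22310/8870) = ln(2.515) = 0.9224.
v_e = Δv / ln(m₀/m_f) = 6140 / 0.9224 = 6656.8 m/s.
Isp = v_e / g₀ = 6656.8 / 9.81 = 678.6 s.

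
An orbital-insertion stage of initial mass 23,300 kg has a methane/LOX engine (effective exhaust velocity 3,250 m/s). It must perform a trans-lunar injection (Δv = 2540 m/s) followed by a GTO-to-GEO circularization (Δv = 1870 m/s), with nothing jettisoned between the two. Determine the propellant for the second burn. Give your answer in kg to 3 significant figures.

After the first burn: m = 23300 × exp(−2540/3250.0) = 23300 × 0.45770 = 10,664.4 kg.
After the second burn: m = 10,664.4 × exp(−1870/3250.0) = 10,664.4 × 0.56249 = 5,998.62 kg.
Second-burn propellant = 10,664.4 − 5,998.62 = 4,665.78 kg.

propellant for the second burn ≈ 4670 kg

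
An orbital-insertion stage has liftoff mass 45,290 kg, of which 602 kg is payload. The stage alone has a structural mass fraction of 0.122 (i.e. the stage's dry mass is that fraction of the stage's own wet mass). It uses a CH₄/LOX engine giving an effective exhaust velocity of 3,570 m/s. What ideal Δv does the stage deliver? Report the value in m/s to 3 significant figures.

Δv ≈ 7180 m/s

Stage wet mass = m₀ − payload = 45,290 − 602 = 44,688 kg.
Stage dry mass = ε × stage wet mass = 0.122 × 44,688 = 5,451.94 kg.
Burnout mass m_f = stage dry + payload = 5,451.94 + 602 = 6,053.94 kg.
Δv = v_e · ln(45,290/6,053.94) = 3570.0 × ln(7.481) = 3570.0 × 2.0124 ≈ 7184 m/s.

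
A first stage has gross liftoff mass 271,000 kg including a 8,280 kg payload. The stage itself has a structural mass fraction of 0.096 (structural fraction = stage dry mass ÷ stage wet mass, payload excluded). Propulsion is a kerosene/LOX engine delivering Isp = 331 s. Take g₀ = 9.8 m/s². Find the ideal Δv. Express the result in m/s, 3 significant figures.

Δv ≈ 6780 m/s

Stage wet mass = m₀ − payload = 271,000 − 8,280 = 262,720 kg.
Stage dry mass = ε × stage wet mass = 0.096 × 262,720 = 25,221.1 kg.
Burnout mass m_f = stage dry + payload = 25,221.1 + 8,280 = 33,501.1 kg.
v_e = Isp · g₀ = 331 × 9.8 = 3243.8 m/s.
By the Tsiolkovsky rocket equation, Δv = v_e · ln(271,000/33,501.1) = 3243.8 × ln(8.089) = 3243.8 × 2.0905 ≈ 6781 m/s.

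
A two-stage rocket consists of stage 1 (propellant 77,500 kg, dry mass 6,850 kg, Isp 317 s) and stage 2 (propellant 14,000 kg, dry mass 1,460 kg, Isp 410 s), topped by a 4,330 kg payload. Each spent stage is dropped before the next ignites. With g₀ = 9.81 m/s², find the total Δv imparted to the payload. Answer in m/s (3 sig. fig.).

Ignition mass of stage 1 = 77,500+6,850 + 14,000+1,460 + 4,330 = 104,140 kg.
Stage 1: m₀ = 104,140 kg, m_f = 104,140 − 77,500 = 26,640 kg; Δv = 317×9.81×ln(3.909) = 3109.8×1.3633 ≈ 4240 m/s.
Stage 2: m₀ = 19,790 kg, m_f = 19,790 − 14,000 = 5,790 kg; Δv = 410×9.81×ln(3.418) = 4022.1×1.2290 ≈ 4943 m/s.
Total Δv = 4240 + 4943 = 9183 m/s.

Δv ≈ 9180 m/s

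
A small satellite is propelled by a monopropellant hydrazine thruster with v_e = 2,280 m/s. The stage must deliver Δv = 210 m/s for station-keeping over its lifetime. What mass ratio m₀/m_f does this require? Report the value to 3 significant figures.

mass ratio ≈ 1.10

m₀/m_f = exp(Δv / v_e) = exp(210 / 2280.0) = exp(0.0921) = 1.0965.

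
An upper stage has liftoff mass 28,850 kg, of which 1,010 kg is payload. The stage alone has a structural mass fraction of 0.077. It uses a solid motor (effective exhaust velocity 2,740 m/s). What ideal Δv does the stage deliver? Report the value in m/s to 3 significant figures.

Δv ≈ 6070 m/s

Stage wet mass = m₀ − payload = 28,850 − 1,010 = 27,840 kg.
Stage dry mass = ε × stage wet mass = 0.077 × 27,840 = 2,143.68 kg.
Burnout mass m_f = stage dry + payload = 2,143.68 + 1,010 = 3,153.68 kg.
Δv = v_e · ln(28,850/3,153.68) = 2740.0 × ln(9.148) = 2740.0 × 2.2135 ≈ 6065 m/s.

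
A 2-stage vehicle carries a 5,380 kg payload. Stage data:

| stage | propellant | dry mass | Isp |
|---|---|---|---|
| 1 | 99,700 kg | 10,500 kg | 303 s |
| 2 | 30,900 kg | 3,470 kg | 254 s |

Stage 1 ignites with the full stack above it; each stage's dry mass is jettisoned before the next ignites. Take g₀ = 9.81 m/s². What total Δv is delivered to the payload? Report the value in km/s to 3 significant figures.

Δv ≈ 6.99 km/s

Ignition mass of stage 1 = 99,700+10,500 + 30,900+3,470 + 5,380 = 149,950 kg.
Stage 1: m₀ = 149,950 kg, m_f = 149,950 − 99,700 = 50,250 kg; Δv = 303×9.81×ln(2.984) = 2972.4×1.0933 ≈ 3250 m/s.
Stage 2: m₀ = 39,750 kg, m_f = 39,750 − 30,900 = 8,850 kg; Δv = 254×9.81×ln(4.492) = 2491.7×1.5022 ≈ 3743 m/s.
Total Δv = 3250 + 3743 = 6993 m/s.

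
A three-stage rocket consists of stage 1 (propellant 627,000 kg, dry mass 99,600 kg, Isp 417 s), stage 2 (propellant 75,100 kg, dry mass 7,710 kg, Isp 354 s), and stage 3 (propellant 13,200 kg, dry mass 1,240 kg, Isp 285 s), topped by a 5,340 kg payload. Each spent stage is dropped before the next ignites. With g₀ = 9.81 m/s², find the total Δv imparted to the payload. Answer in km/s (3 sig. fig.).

Ignition mass of stage 1 = 627,000+99,600 + 75,100+7,710 + 13,200+1,240 + 5,340 = 829,190 kg.
Stage 1: m₀ = 829,190 kg, m_f = 829,190 − 627,000 = 202,190 kg; Δv = 417×9.81×ln(4.101) = 4090.8×1.4112 ≈ 5773 m/s.
Stage 2: m₀ = 102,590 kg, m_f = 102,590 − 75,100 = 27,490 kg; Δv = 354×9.81×ln(3.732) = 3472.7×1.3169 ≈ 4573 m/s.
Stage 3: m₀ = 19,780 kg, m_f = 19,780 − 13,200 = 6,580 kg; Δv = 285×9.81×ln(3.006) = 2795.9×1.1006 ≈ 3077 m/s.
Total Δv = 5773 + 4573 + 3077 = 13423 m/s.

Δv ≈ 13.4 km/s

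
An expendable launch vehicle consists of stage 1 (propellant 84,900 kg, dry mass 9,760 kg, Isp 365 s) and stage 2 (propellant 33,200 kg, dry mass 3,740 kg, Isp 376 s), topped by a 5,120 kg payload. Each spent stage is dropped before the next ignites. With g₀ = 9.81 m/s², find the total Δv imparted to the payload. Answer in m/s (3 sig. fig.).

Ignition mass of stage 1 = 84,900+9,760 + 33,200+3,740 + 5,120 = 136,720 kg.
Stage 1: m₀ = 136,720 kg, m_f = 136,720 − 84,900 = 51,820 kg; Δv = 365×9.81×ln(2.638) = 3580.7×0.9702 ≈ 3474 m/s.
Stage 2: m₀ = 42,060 kg, m_f = 42,060 − 33,200 = 8,860 kg; Δv = 376×9.81×ln(4.747) = 3688.6×1.5576 ≈ 5745 m/s.
Total Δv = 3474 + 5745 = 9219 m/s.

Δv ≈ 9220 m/s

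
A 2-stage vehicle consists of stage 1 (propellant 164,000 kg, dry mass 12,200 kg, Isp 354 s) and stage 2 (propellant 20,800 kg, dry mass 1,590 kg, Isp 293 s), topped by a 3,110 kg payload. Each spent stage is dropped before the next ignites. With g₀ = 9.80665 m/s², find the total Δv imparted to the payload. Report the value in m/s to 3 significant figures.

Δv ≈ 10700 m/s

Ignition mass of stage 1 = 164,000+12,200 + 20,800+1,590 + 3,110 = 201,700 kg.
Stage 1: m₀ = 201,700 kg, m_f = 201,700 − 164,000 = 37,700 kg; Δv = 354×9.80665×ln(5.35) = 3471.6×1.6771 ≈ 5822 m/s.
Stage 2: m₀ = 25,500 kg, m_f = 25,500 − 20,800 = 4,700 kg; Δv = 293×9.80665×ln(5.426) = 2873.3×1.6911 ≈ 4859 m/s.
Total Δv = 5822 + 4859 = 10681 m/s.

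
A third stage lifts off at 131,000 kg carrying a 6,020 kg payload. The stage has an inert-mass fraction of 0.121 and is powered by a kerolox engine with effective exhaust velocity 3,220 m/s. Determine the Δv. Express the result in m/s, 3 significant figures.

Stage wet mass = m₀ − payload = 131,000 − 6,020 = 124,980 kg.
Stage dry mass = ε × stage wet mass = 0.121 × 124,980 = 15,122.6 kg.
Burnout mass m_f = stage dry + payload = 15,122.6 + 6,020 = 21,142.6 kg.
Rocket equation: Δv = v_e · ln(131,000/21,142.6) = 3220.0 × ln(6.196) = 3220.0 × 1.8239 ≈ 5873 m/s.

Δv ≈ 5870 m/s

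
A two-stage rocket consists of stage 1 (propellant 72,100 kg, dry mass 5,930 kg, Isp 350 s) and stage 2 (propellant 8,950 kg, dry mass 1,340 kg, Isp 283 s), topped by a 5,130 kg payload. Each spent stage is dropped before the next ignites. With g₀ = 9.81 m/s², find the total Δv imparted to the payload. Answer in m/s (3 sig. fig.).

Δv ≈ 7480 m/s

Ignition mass of stage 1 = 72,100+5,930 + 8,950+1,340 + 5,130 = 93,450 kg.
Stage 1: m₀ = 93,450 kg, m_f = 93,450 − 72,100 = 21,350 kg; Δv = 350×9.81×ln(4.377) = 3433.5×1.4764 ≈ 5069 m/s.
Stage 2: m₀ = 15,420 kg, m_f = 15,420 − 8,950 = 6,470 kg; Δv = 283×9.81×ln(2.383) = 2776.2×0.8685 ≈ 2411 m/s.
Total Δv = 5069 + 2411 = 7480 m/s.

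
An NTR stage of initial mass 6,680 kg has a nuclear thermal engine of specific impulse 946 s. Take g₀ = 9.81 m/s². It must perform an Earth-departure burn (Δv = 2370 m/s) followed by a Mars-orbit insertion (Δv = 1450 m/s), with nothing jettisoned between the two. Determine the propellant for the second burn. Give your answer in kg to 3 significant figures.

propellant for the second burn ≈ 748 kg

v_e = Isp · g₀ = 946 × 9.81 = 9280.3 m/s.
After the first burn: m = 6680 × exp(−2370/9280.3) = 6680 × 0.77462 = 5,174.46 kg.
After the second burn: m = 5,174.46 × exp(−1450/9280.3) = 5,174.46 × 0.85535 = 4,425.97 kg.
Second-burn propellant = 5,174.46 − 4,425.97 = 748.49 kg.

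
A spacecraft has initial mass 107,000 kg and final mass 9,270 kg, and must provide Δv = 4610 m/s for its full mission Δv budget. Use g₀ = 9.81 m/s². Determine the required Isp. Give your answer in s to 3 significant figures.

ln(m₀/m_f) = ln(107000/9270) = ln(11.54) = 2.4460.
v_e = Δv / ln(m₀/m_f) = 4610 / 2.4460 = 1884.7 m/s.
Isp = v_e / g₀ = 1884.7 / 9.81 = 192.1 s.

Isp ≈ 192 s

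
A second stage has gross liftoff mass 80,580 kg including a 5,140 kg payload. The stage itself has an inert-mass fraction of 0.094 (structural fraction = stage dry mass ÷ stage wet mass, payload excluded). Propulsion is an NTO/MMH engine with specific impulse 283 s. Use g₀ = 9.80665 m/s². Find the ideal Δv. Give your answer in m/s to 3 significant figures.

Δv ≈ 5230 m/s

Stage wet mass = m₀ − payload = 80,580 − 5,140 = 75,440 kg.
Stage dry mass = ε × stage wet mass = 0.094 × 75,440 = 7,091.36 kg.
Burnout mass m_f = stage dry + payload = 7,091.36 + 5,140 = 12,231.36 kg.
v_e = Isp · g₀ = 283 × 9.80665 = 2775.3 m/s.
Δv = v_e · ln(80,580/12,231.36) = 2775.3 × ln(6.588) = 2775.3 × 1.8852 ≈ 5232 m/s.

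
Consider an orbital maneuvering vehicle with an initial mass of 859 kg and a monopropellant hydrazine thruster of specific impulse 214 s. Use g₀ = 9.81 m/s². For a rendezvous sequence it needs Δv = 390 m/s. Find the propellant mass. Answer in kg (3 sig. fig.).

v_e = Isp · g₀ = 214 × 9.81 = 2099.3 m/s.
From the ideal rocket equation, m₀/m_f = exp(Δv / v_e) = exp(390 / 2099.3) = exp(0.1858) = 1.2041.
m_f = 859 / 1.2041 = 713.396 kg, so propellant = m₀ − m_f = 859 − 713.396 = 145.604 kg.

propellant mass ≈ 146 kg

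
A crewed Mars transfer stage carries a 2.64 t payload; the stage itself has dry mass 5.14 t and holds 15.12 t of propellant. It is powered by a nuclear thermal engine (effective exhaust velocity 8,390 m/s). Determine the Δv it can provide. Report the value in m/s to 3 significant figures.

m₀ = payload + dry + propellant = 2.64 + 5.14 + 15.12 = 22.9 t.
m_f = payload + dry = 2.64 + 5.14 = 7.78 t.
Δv = v_e · ln(m₀/m_f) = 8390.0 × ln(2.943) = 8390.0 × 1.0796 ≈ 9057.7 m/s.

Δv ≈ 9060 m/s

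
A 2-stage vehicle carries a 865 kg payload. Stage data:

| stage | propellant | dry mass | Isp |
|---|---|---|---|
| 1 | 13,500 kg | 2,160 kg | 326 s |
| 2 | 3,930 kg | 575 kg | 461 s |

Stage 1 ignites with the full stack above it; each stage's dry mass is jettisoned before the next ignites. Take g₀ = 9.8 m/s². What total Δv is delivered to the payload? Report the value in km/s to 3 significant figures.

Δv ≈ 9.23 km/s

Ignition mass of stage 1 = 13,500+2,160 + 3,930+575 + 865 = 21,030 kg.
Stage 1: m₀ = 21,030 kg, m_f = 21,030 − 13,500 = 7,530 kg; Δv = 326×9.8×ln(2.793) = 3194.8×1.0271 ≈ 3281 m/s.
Stage 2: m₀ = 5,370 kg, m_f = 5,370 − 3,930 = 1,440 kg; Δv = 461×9.8×ln(3.729) = 4517.8×1.3162 ≈ 5946 m/s.
Total Δv = 3281 + 5946 = 9227 m/s.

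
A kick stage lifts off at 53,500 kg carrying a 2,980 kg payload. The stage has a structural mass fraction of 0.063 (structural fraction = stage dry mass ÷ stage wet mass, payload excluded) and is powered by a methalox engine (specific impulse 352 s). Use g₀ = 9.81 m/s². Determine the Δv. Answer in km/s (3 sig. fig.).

Stage wet mass = m₀ − payload = 53,500 − 2,980 = 50,520 kg.
Stage dry mass = ε × stage wet mass = 0.063 × 50,520 = 3,182.76 kg.
Burnout mass m_f = stage dry + payload = 3,182.76 + 2,980 = 6,162.76 kg.
v_e = Isp · g₀ = 352 × 9.81 = 3453.1 m/s.
Using Δv = v_e ln(m₀/m_f): Δv = v_e · ln(53,500/6,162.76) = 3453.1 × ln(8.681) = 3453.1 × 2.1612 ≈ 7463 m/s.

Δv ≈ 7.46 km/s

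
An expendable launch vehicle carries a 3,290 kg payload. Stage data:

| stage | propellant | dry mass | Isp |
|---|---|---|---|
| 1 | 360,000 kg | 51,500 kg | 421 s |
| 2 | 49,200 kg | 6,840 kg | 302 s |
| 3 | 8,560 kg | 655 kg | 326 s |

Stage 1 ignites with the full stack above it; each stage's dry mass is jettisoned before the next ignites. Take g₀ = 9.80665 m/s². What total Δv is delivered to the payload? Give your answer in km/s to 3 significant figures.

Ignition mass of stage 1 = 360,000+51,500 + 49,200+6,840 + 8,560+655 + 3,290 = 480,045 kg.
Stage 1: m₀ = 480,045 kg, m_f = 480,045 − 360,000 = 120,045 kg; Δv = 421×9.80665×ln(3.999) = 4128.6×1.3860 ≈ 5722 m/s.
Stage 2: m₀ = 68,545 kg, m_f = 68,545 − 49,200 = 19,345 kg; Δv = 302×9.80665×ln(3.543) = 2961.6×1.2651 ≈ 3747 m/s.
Stage 3: m₀ = 12,505 kg, m_f = 12,505 − 8,560 = 3,945 kg; Δv = 326×9.80665×ln(3.17) = 3197.0×1.1537 ≈ 3688 m/s.
Total Δv = 5722 + 3747 + 3688 = 13157 m/s.

Δv ≈ 13.2 km/s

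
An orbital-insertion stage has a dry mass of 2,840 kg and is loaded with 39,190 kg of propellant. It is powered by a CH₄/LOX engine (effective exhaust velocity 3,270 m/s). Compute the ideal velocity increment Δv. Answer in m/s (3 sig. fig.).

m₀ = m_dry + m_prop = 2,840 + 39,190 = 42,030 kg.
By the Tsiolkovsky rocket equation, Δv = v_e · ln(m₀/m_f) = 3270.0 × ln(14.8) = 3270.0 × 2.6946 ≈ 8811.3 m/s.

Δv ≈ 8810 m/s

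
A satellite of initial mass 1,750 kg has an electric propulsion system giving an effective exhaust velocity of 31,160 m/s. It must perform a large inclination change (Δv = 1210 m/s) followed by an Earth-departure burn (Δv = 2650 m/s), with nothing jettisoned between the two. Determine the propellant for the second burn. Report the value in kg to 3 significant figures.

propellant for the second burn ≈ 137 kg

After the first burn: m = 1750 × exp(−1210/31160.0) = 1750 × 0.96191 = 1,683.34 kg.
After the second burn: m = 1,683.34 × exp(−2650/31160.0) = 1,683.34 × 0.91847 = 1,546.1 kg.
Second-burn propellant = 1,683.34 − 1,546.1 = 137.24 kg.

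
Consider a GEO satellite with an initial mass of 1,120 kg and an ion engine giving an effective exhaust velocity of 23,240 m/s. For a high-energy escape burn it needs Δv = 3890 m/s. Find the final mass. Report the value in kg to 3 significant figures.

Using Δv = v_e ln(m₀/m_f): m₀/m_f = exp(Δv / v_e) = exp(3890 / 23240.0) = exp(0.1674) = 1.1822.
m_f = m₀ / 1.1822 = 1,120 / 1.1822 = 947.386 kg.

final mass ≈ 947 kg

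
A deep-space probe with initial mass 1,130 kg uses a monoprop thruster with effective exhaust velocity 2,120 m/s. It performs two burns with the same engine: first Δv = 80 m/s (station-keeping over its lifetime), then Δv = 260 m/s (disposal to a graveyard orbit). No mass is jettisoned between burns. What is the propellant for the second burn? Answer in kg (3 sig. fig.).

propellant for the second burn ≈ 126 kg

After the first burn: m = 1130 × exp(−80/2120.0) = 1130 × 0.96297 = 1,088.16 kg.
After the second burn: m = 1,088.16 × exp(−260/2120.0) = 1,088.16 × 0.88458 = 962.565 kg.
Second-burn propellant = 1,088.16 − 962.565 = 125.595 kg.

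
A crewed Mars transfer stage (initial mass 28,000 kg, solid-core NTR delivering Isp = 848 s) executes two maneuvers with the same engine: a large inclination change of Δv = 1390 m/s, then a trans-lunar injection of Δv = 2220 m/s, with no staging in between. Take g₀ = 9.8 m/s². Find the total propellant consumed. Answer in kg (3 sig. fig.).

v_e = Isp · g₀ = 848 × 9.8 = 8310.4 m/s.
After the first burn: m = 28000 × exp(−1390/8310.4) = 28000 × 0.84598 = 23,687.4 kg.
After the second burn: m = 23,687.4 × exp(−2220/8310.4) = 23,687.4 × 0.76557 = 18,134.4 kg.
Total propellant = m₀ − m_final = 28000 − 18,134.4 = 9,865.6 kg.

total propellant consumed ≈ 9870 kg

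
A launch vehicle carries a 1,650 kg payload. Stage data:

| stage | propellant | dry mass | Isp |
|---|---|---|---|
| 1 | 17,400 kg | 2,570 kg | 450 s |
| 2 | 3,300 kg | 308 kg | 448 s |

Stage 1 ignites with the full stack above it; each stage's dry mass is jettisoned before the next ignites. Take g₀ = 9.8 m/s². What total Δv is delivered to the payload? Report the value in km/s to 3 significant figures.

Ignition mass of stage 1 = 17,400+2,570 + 3,300+308 + 1,650 = 25,228 kg.
Stage 1: m₀ = 25,228 kg, m_f = 25,228 − 17,400 = 7,828 kg; Δv = 450×9.8×ln(3.223) = 4410.0×1.1702 ≈ 5161 m/s.
Stage 2: m₀ = 5,258 kg, m_f = 5,258 − 3,300 = 1,958 kg; Δv = 448×9.8×ln(2.685) = 4390.4×0.9878 ≈ 4337 m/s.
Total Δv = 5161 + 4337 = 9498 m/s.

Δv ≈ 9.50 km/s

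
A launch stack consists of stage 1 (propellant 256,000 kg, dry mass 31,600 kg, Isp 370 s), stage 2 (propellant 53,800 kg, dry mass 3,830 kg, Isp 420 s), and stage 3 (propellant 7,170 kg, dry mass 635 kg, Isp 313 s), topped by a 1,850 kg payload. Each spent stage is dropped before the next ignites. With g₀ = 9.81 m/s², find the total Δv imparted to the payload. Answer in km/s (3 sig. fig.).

Δv ≈ 15.4 km/s

Ignition mass of stage 1 = 256,000+31,600 + 53,800+3,830 + 7,170+635 + 1,850 = 354,885 kg.
Stage 1: m₀ = 354,885 kg, m_f = 354,885 − 256,000 = 98,885 kg; Δv = 370×9.81×ln(3.589) = 3629.7×1.2778 ≈ 4638 m/s.
Stage 2: m₀ = 67,285 kg, m_f = 67,285 − 53,800 = 13,485 kg; Δv = 420×9.81×ln(4.99) = 4120.2×1.6074 ≈ 6623 m/s.
Stage 3: m₀ = 9,655 kg, m_f = 9,655 − 7,170 = 2,485 kg; Δv = 313×9.81×ln(3.885) = 3070.5×1.3572 ≈ 4167 m/s.
Total Δv = 4638 + 6623 + 4167 = 15428 m/s.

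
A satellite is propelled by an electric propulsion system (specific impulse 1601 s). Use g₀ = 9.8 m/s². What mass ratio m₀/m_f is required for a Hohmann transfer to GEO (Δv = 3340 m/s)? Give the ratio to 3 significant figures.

v_e = Isp · g₀ = 1601 × 9.8 = 15689.8 m/s.
m₀/m_f = exp(Δv / v_e) = exp(3340 / 15689.8) = exp(0.2129) = 1.2372.

mass ratio ≈ 1.24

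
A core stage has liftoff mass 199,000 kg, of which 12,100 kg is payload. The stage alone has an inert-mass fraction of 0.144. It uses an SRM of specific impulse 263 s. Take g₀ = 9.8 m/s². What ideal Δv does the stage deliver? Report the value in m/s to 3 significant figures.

Δv ≈ 4200 m/s

Stage wet mass = m₀ − payload = 199,000 − 12,100 = 186,900 kg.
Stage dry mass = ε × stage wet mass = 0.144 × 186,900 = 26,913.6 kg.
Burnout mass m_f = stage dry + payload = 26,913.6 + 12,100 = 39,013.6 kg.
v_e = Isp · g₀ = 263 × 9.8 = 2577.4 m/s.
Δv = v_e · ln(199,000/39,013.6) = 2577.4 × ln(5.101) = 2577.4 × 1.6294 ≈ 4200 m/s.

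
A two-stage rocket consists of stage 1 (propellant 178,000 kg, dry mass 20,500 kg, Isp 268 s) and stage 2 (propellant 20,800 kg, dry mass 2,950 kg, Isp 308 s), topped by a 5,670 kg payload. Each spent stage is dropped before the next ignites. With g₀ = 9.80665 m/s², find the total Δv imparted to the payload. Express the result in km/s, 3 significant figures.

Δv ≈ 7.70 km/s

Ignition mass of stage 1 = 178,000+20,500 + 20,800+2,950 + 5,670 = 227,920 kg.
Stage 1: m₀ = 227,920 kg, m_f = 227,920 − 178,000 = 49,920 kg; Δv = 268×9.80665×ln(4.566) = 2628.2×1.5186 ≈ 3991 m/s.
Stage 2: m₀ = 29,420 kg, m_f = 29,420 − 20,800 = 8,620 kg; Δv = 308×9.80665×ln(3.413) = 3020.4×1.2276 ≈ 3708 m/s.
Total Δv = 3991 + 3708 = 7699 m/s.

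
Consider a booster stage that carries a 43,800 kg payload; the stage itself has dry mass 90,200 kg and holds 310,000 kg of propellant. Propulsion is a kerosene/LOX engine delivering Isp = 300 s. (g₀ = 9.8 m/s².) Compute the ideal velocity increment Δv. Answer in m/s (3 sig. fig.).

Δv ≈ 3520 m/s

v_e = Isp · g₀ = 300 × 9.8 = 2940.0 m/s.
m₀ = payload + dry + propellant = 43,800 + 90,200 + 310,000 = 444,000 kg.
m_f = payload + dry = 43,800 + 90,200 = 134,000 kg.
Δv = v_e · ln(m₀/m_f) = 2940.0 × ln(3.313) = 2940.0 × 1.1980 ≈ 3522.1 m/s.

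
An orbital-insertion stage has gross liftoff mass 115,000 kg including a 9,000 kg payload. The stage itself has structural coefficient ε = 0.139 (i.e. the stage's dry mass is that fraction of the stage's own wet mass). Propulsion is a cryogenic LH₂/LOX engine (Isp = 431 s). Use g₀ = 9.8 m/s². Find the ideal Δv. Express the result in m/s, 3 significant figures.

Δv ≈ 6670 m/s

Stage wet mass = m₀ − payload = 115,000 − 9,000 = 106,000 kg.
Stage dry mass = ε × stage wet mass = 0.139 × 106,000 = 14,734 kg.
Burnout mass m_f = stage dry + payload = 14,734 + 9,000 = 23,734 kg.
v_e = Isp · g₀ = 431 × 9.8 = 4223.8 m/s.
From the ideal rocket equation, Δv = v_e · ln(115,000/23,734) = 4223.8 × ln(4.845) = 4223.8 × 1.5780 ≈ 6665 m/s.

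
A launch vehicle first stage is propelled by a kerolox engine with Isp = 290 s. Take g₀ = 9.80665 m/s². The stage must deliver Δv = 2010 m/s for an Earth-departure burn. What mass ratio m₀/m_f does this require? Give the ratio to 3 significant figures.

mass ratio ≈ 2.03

v_e = Isp · g₀ = 290 × 9.80665 = 2843.9 m/s.
From the ideal rocket equation, m₀/m_f = exp(Δv / v_e) = exp(2010 / 2843.9) = exp(0.7068) = 2.0274.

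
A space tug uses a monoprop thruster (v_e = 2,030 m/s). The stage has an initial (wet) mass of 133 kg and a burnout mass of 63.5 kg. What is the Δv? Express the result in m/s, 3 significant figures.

Δv ≈ 1500 m/s

Using Δv = v_e ln(m₀/m_f): Δv = v_e · ln(m₀/m_f) = 2030.0 × ln(2.094) = 2030.0 × 0.7393 ≈ 1500.8 m/s.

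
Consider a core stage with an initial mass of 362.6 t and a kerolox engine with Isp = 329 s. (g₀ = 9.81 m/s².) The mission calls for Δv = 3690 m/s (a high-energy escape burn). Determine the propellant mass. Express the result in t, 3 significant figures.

propellant mass ≈ 247 t

v_e = Isp · g₀ = 329 × 9.81 = 3227.5 m/s.
m₀/m_f = exp(Δv / v_e) = exp(3690 / 3227.5) = exp(1.1433) = 3.1371.
m_f = 362.6 / 3.1371 = 115.584 t, so propellant = m₀ − m_f = 362.6 − 115.584 = 247.016 t.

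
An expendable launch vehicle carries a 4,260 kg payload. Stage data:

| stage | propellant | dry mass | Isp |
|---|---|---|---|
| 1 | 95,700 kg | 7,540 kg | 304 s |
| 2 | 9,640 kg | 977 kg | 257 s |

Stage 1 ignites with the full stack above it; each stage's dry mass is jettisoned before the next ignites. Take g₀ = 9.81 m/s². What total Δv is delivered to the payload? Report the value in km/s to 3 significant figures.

Ignition mass of stage 1 = 95,700+7,540 + 9,640+977 + 4,260 = 118,117 kg.
Stage 1: m₀ = 118,117 kg, m_f = 118,117 − 95,700 = 22,417 kg; Δv = 304×9.81×ln(5.269) = 2982.2×1.6619 ≈ 4956 m/s.
Stage 2: m₀ = 14,877 kg, m_f = 14,877 − 9,640 = 5,237 kg; Δv = 257×9.81×ln(2.841) = 2521.2×1.0441 ≈ 2632 m/s.
Total Δv = 4956 + 2632 = 7588 m/s.

Δv ≈ 7.59 km/s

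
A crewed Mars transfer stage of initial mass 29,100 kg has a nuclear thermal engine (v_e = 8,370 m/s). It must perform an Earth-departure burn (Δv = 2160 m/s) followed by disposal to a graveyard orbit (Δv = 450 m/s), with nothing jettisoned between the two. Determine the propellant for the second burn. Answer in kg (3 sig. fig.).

After the first burn: m = 29100 × exp(−2160/8370.0) = 29100 × 0.77255 = 22,481.2 kg.
After the second burn: m = 22,481.2 × exp(−450/8370.0) = 22,481.2 × 0.94766 = 21,304.5 kg.
Second-burn propellant = 22,481.2 − 21,304.5 = 1,176.7 kg.

propellant for the second burn ≈ 1180 kg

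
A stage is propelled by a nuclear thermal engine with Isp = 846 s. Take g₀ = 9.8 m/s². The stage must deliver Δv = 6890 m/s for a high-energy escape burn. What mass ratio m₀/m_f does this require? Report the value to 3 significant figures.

mass ratio ≈ 2.30

v_e = Isp · g₀ = 846 × 9.8 = 8290.8 m/s.
Using Δv = v_e ln(m₀/m_f): m₀/m_f = exp(Δv / v_e) = exp(6890 / 8290.8) = exp(0.8310) = 2.2957.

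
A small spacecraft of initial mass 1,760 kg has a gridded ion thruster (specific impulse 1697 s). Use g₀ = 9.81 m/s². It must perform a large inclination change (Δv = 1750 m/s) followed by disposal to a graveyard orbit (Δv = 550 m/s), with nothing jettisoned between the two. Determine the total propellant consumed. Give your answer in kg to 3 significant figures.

v_e = Isp · g₀ = 1697 × 9.81 = 16647.6 m/s.
After the first burn: m = 1760 × exp(−1750/16647.6) = 1760 × 0.90022 = 1,584.39 kg.
After the second burn: m = 1,584.39 × exp(−550/16647.6) = 1,584.39 × 0.96750 = 1,532.9 kg.
Total propellant = m₀ − m_final = 1760 − 1,532.9 = 227.1 kg.

total propellant consumed ≈ 227 kg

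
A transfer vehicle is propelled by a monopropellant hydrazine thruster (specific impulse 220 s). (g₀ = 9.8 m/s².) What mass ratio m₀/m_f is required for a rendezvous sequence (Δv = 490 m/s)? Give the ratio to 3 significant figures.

mass ratio ≈ 1.26

v_e = Isp · g₀ = 220 × 9.8 = 2156.0 m/s.
m₀/m_f = exp(Δv / v_e) = exp(490 / 2156.0) = exp(0.2273) = 1.2552.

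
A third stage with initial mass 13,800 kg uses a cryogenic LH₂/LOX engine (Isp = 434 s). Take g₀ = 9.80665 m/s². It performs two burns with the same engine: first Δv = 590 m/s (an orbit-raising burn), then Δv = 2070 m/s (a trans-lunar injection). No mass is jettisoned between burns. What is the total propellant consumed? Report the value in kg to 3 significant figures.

v_e = Isp · g₀ = 434 × 9.80665 = 4256.1 m/s.
After the first burn: m = 13800 × exp(−590/4256.1) = 13800 × 0.87055 = 12,013.6 kg.
After the second burn: m = 12,013.6 × exp(−2070/4256.1) = 12,013.6 × 0.61486 = 7,386.68 kg.
Total propellant = m₀ − m_final = 13800 − 7,386.68 = 6,413.32 kg.

total propellant consumed ≈ 6410 kg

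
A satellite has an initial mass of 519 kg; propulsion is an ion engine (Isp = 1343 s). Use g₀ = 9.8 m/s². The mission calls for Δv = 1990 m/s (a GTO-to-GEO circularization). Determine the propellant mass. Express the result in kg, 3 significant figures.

propellant mass ≈ 72.8 kg

v_e = Isp · g₀ = 1343 × 9.8 = 13161.4 m/s.
m₀/m_f = exp(Δv / v_e) = exp(1990 / 13161.4) = exp(0.1512) = 1.1632.
m_f = 519 / 1.1632 = 446.183 kg, so propellant = m₀ − m_f = 519 − 446.183 = 72.817 kg.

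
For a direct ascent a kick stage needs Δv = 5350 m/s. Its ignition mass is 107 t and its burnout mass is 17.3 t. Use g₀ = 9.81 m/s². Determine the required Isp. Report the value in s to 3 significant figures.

Isp ≈ 299 s

ln(m₀/m_f) = ln(107000/17300) = ln(6.185) = 1.8221.
By the Tsiolkovsky rocket equation, v_e = Δv / ln(m₀/m_f) = 5350 / 1.8221 = 2936.1 m/s.
Isp = v_e / g₀ = 2936.1 / 9.81 = 299.3 s.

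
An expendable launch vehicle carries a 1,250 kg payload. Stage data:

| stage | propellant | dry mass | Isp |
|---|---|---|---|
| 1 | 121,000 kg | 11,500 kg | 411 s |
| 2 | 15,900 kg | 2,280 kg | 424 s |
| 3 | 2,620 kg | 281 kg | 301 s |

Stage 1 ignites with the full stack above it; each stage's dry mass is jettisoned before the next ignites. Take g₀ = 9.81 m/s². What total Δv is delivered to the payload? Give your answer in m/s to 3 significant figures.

Ignition mass of stage 1 = 121,000+11,500 + 15,900+2,280 + 2,620+281 + 1,250 = 154,831 kg.
Stage 1: m₀ = 154,831 kg, m_f = 154,831 − 121,000 = 33,831 kg; Δv = 411×9.81×ln(4.577) = 4031.9×1.5210 ≈ 6132 m/s.
Stage 2: m₀ = 22,331 kg, m_f = 22,331 − 15,900 = 6,431 kg; Δv = 424×9.81×ln(3.472) = 4159.4×1.2448 ≈ 5178 m/s.
Stage 3: m₀ = 4,151 kg, m_f = 4,151 − 2,620 = 1,531 kg; Δv = 301×9.81×ln(2.711) = 2952.8×0.9974 ≈ 2945 m/s.
Total Δv = 6132 + 5178 + 2945 = 14255 m/s.

Δv ≈ 14300 m/s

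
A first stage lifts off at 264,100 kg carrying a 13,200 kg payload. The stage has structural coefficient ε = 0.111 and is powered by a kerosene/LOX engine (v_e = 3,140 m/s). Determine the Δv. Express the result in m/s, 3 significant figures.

Δv ≈ 5850 m/s

Stage wet mass = m₀ − payload = 264,100 − 13,200 = 250,900 kg.
Stage dry mass = ε × stage wet mass = 0.111 × 250,900 = 27,849.9 kg.
Burnout mass m_f = stage dry + payload = 27,849.9 + 13,200 = 41,049.9 kg.
By the Tsiolkovsky rocket equation, Δv = v_e · ln(264,100/41,049.9) = 3140.0 × ln(6.434) = 3140.0 × 1.8615 ≈ 5845 m/s.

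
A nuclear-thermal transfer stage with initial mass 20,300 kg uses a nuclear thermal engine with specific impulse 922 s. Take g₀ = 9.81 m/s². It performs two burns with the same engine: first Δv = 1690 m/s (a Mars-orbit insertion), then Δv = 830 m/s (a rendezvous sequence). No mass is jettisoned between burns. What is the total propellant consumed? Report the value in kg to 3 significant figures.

total propellant consumed ≈ 4940 kg

v_e = Isp · g₀ = 922 × 9.81 = 9044.8 m/s.
After the first burn: m = 20300 × exp(−1690/9044.8) = 20300 × 0.82957 = 16,840.3 kg.
After the second burn: m = 16,840.3 × exp(−830/9044.8) = 16,840.3 × 0.91232 = 15,363.7 kg.
Total propellant = m₀ − m_final = 20300 − 15,363.7 = 4,936.3 kg.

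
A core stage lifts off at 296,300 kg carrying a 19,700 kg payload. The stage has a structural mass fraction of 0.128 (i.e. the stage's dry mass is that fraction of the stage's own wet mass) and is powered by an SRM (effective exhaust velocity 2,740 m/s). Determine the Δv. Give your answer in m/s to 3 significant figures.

Δv ≈ 4610 m/s

Stage wet mass = m₀ − payload = 296,300 − 19,700 = 276,600 kg.
Stage dry mass = ε × stage wet mass = 0.128 × 276,600 = 35,404.8 kg.
Burnout mass m_f = stage dry + payload = 35,404.8 + 19,700 = 55,104.8 kg.
Δv = v_e · ln(296,300/55,104.8) = 2740.0 × ln(5.377) = 2740.0 × 1.6821 ≈ 4609 m/s.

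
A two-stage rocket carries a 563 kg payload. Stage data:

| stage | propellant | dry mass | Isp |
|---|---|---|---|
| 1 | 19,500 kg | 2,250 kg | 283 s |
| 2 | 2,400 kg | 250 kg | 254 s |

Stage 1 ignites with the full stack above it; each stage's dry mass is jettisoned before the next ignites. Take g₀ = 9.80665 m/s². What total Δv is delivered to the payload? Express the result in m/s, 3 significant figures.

Ignition mass of stage 1 = 19,500+2,250 + 2,400+250 + 563 = 24,963 kg.
Stage 1: m₀ = 24,963 kg, m_f = 24,963 − 19,500 = 5,463 kg; Δv = 283×9.80665×ln(4.569) = 2775.3×1.5194 ≈ 4217 m/s.
Stage 2: m₀ = 3,213 kg, m_f = 3,213 − 2,400 = 813 kg; Δv = 254×9.80665×ln(3.952) = 2490.9×1.3742 ≈ 3423 m/s.
Total Δv = 4217 + 3423 = 7640 m/s.

Δv ≈ 7640 m/s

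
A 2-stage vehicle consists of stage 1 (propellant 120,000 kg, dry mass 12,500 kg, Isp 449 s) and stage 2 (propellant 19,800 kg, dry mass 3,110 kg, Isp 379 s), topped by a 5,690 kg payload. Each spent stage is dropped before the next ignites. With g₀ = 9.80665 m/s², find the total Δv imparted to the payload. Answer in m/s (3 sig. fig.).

Ignition mass of stage 1 = 120,000+12,500 + 19,800+3,110 + 5,690 = 161,100 kg.
Stage 1: m₀ = 161,100 kg, m_f = 161,100 − 120,000 = 41,100 kg; Δv = 449×9.80665×ln(3.92) = 4403.2×1.3660 ≈ 6015 m/s.
Stage 2: m₀ = 28,600 kg, m_f = 28,600 − 19,800 = 8,800 kg; Δv = 379×9.80665×ln(3.25) = 3716.7×1.1787 ≈ 4381 m/s.
Total Δv = 6015 + 4381 = 10396 m/s.

Δv ≈ 10400 m/s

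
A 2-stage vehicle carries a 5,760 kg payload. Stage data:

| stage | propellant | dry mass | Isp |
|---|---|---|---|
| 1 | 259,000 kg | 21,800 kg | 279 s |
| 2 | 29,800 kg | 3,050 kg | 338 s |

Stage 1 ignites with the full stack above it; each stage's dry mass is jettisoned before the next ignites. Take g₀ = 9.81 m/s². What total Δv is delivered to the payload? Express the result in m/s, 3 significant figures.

Δv ≈ 9460 m/s

Ignition mass of stage 1 = 259,000+21,800 + 29,800+3,050 + 5,760 = 319,410 kg.
Stage 1: m₀ = 319,410 kg, m_f = 319,410 − 259,000 = 60,410 kg; Δv = 279×9.81×ln(5.287) = 2737.0×1.6653 ≈ 4558 m/s.
Stage 2: m₀ = 38,610 kg, m_f = 38,610 − 29,800 = 8,810 kg; Δv = 338×9.81×ln(4.383) = 3315.8×1.4776 ≈ 4899 m/s.
Total Δv = 4558 + 4899 = 9457 m/s.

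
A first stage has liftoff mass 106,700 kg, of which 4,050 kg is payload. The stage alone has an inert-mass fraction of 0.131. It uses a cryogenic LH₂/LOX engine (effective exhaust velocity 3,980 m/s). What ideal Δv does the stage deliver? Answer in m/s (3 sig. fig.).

Stage wet mass = m₀ − payload = 106,700 − 4,050 = 102,650 kg.
Stage dry mass = ε × stage wet mass = 0.131 × 102,650 = 13,447.2 kg.
Burnout mass m_f = stage dry + payload = 13,447.2 + 4,050 = 17,497.2 kg.
Δv = v_e · ln(106,700/17,497.2) = 3980.0 × ln(6.098) = 3980.0 × 1.8080 ≈ 7196 m/s.

Δv ≈ 7200 m/s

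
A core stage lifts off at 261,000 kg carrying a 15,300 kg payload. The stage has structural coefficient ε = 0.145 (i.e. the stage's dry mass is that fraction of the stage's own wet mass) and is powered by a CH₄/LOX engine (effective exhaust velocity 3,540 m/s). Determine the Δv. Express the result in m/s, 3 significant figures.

Δv ≈ 5780 m/s

Stage wet mass = m₀ − payload = 261,000 − 15,300 = 245,700 kg.
Stage dry mass = ε × stage wet mass = 0.145 × 245,700 = 35,626.5 kg.
Burnout mass m_f = stage dry + payload = 35,626.5 + 15,300 = 50,926.5 kg.
Rocket equation: Δv = v_e · ln(261,000/50,926.5) = 3540.0 × ln(5.125) = 3540.0 × 1.6341 ≈ 5785 m/s.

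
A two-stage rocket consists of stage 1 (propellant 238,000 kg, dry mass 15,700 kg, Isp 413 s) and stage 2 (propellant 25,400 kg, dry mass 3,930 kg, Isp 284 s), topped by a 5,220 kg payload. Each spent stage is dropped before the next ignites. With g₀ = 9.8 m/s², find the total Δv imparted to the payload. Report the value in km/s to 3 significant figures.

Ignition mass of stage 1 = 238,000+15,700 + 25,400+3,930 + 5,220 = 288,250 kg.
Stage 1: m₀ = 288,250 kg, m_f = 288,250 − 238,000 = 50,250 kg; Δv = 413×9.8×ln(5.736) = 4047.4×1.7468 ≈ 7070 m/s.
Stage 2: m₀ = 34,550 kg, m_f = 34,550 − 25,400 = 9,150 kg; Δv = 284×9.8×ln(3.776) = 2783.2×1.3287 ≈ 3698 m/s.
Total Δv = 7070 + 3698 = 10768 m/s.

Δv ≈ 10.8 km/s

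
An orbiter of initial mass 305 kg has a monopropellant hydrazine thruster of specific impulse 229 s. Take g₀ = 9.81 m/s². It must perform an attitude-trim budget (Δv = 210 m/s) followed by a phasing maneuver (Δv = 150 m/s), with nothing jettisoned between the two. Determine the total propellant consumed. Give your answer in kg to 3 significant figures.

total propellant consumed ≈ 45.2 kg

v_e = Isp · g₀ = 229 × 9.81 = 2246.5 m/s.
After the first burn: m = 305 × exp(−210/2246.5) = 305 × 0.91076 = 277.782 kg.
After the second burn: m = 277.782 × exp(−150/2246.5) = 277.782 × 0.93541 = 259.84 kg.
Total propellant = m₀ − m_final = 305 − 259.84 = 45.16 kg.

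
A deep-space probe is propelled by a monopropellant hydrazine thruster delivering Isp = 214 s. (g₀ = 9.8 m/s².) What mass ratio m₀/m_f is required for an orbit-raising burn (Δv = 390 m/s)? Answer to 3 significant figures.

mass ratio ≈ 1.20

v_e = Isp · g₀ = 214 × 9.8 = 2097.2 m/s.
m₀/m_f = exp(Δv / v_e) = exp(390 / 2097.2) = exp(0.1860) = 1.2044.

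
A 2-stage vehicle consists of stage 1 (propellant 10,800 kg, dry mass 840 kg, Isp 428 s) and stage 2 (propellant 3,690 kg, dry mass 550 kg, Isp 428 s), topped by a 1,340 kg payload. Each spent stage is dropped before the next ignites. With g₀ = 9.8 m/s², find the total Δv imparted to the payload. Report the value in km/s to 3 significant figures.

Ignition mass of stage 1 = 10,800+840 + 3,690+550 + 1,340 = 17,220 kg.
Stage 1: m₀ = 17,220 kg, m_f = 17,220 − 10,800 = 6,420 kg; Δv = 428×9.8×ln(2.682) = 4194.4×0.9867 ≈ 4138 m/s.
Stage 2: m₀ = 5,580 kg, m_f = 5,580 − 3,690 = 1,890 kg; Δv = 428×9.8×ln(2.952) = 4194.4×1.0826 ≈ 4541 m/s.
Total Δv = 4138 + 4541 = 8679 m/s.

Δv ≈ 8.68 km/s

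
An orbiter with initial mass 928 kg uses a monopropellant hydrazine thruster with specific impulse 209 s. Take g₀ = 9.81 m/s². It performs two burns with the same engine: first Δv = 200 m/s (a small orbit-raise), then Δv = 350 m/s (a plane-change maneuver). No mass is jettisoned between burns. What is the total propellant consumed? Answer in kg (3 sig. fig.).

v_e = Isp · g₀ = 209 × 9.81 = 2050.3 m/s.
After the first burn: m = 928 × exp(−200/2050.3) = 928 × 0.90706 = 841.752 kg.
After the second burn: m = 841.752 × exp(−350/2050.3) = 841.752 × 0.84307 = 709.656 kg.
Total propellant = m₀ − m_final = 928 − 709.656 = 218.344 kg.

total propellant consumed ≈ 218 kg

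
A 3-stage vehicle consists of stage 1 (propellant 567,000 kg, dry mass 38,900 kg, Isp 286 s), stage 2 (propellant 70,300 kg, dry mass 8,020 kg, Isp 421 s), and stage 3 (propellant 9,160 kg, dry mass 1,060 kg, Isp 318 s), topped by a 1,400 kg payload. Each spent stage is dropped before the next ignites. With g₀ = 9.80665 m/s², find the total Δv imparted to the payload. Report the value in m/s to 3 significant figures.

Ignition mass of stage 1 = 567,000+38,900 + 70,300+8,020 + 9,160+1,060 + 1,400 = 695,840 kg.
Stage 1: m₀ = 695,840 kg, m_f = 695,840 − 567,000 = 128,840 kg; Δv = 286×9.80665×ln(5.401) = 2804.7×1.6865 ≈ 4730 m/s.
Stage 2: m₀ = 89,940 kg, m_f = 89,940 − 70,300 = 19,640 kg; Δv = 421×9.80665×ln(4.579) = 4128.6×1.5216 ≈ 6282 m/s.
Stage 3: m₀ = 11,620 kg, m_f = 11,620 − 9,160 = 2,460 kg; Δv = 318×9.80665×ln(4.724) = 3118.5×1.5526 ≈ 4842 m/s.
Total Δv = 4730 + 6282 + 4842 = 15854 m/s.

Δv ≈ 15900 m/s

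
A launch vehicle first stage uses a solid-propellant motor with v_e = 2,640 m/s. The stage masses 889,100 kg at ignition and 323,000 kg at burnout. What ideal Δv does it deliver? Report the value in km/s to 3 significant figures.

Rocket equation: Δv = v_e · ln(m₀/m_f) = 2640.0 × ln(2.753) = 2640.0 × 1.0126 ≈ 2673.2 m/s.

Δv ≈ 2.67 km/s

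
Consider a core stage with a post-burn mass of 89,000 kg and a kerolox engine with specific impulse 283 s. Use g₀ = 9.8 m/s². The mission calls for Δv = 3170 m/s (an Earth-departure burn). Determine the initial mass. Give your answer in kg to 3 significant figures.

v_e = Isp · g₀ = 283 × 9.8 = 2773.4 m/s.
Using Δv = v_e ln(m₀/m_f): m₀/m_f = exp(Δv / v_e) = exp(3170 / 2773.4) = exp(1.1430) = 3.1362.
m₀ = m_f × 3.1362 = 89,000 × 3.1362 = 279,122 kg.

initial mass ≈ 279000 kg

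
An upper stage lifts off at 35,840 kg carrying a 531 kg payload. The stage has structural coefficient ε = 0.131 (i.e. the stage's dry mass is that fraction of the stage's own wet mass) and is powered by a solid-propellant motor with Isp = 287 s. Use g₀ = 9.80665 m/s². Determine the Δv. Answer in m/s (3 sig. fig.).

Δv ≈ 5460 m/s

Stage wet mass = m₀ − payload = 35,840 − 531 = 35,309 kg.
Stage dry mass = ε × stage wet mass = 0.131 × 35,309 = 4,625.48 kg.
Burnout mass m_f = stage dry + payload = 4,625.48 + 531 = 5,156.48 kg.
v_e = Isp · g₀ = 287 × 9.80665 = 2814.5 m/s.
By the Tsiolkovsky rocket equation, Δv = v_e · ln(35,840/5,156.48) = 2814.5 × ln(6.95) = 2814.5 × 1.9388 ≈ 5457 m/s.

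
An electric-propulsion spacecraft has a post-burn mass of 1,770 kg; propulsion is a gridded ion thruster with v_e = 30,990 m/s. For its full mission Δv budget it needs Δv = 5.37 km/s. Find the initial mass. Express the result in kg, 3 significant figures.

initial mass ≈ 2100 kg

Using Δv = v_e ln(m₀/m_f): m₀/m_f = exp(Δv / v_e) = exp(5370 / 30990.0) = exp(0.1733) = 1.1892.
m₀ = m_f × 1.1892 = 1,770 × 1.1892 = 2,104.88 kg.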